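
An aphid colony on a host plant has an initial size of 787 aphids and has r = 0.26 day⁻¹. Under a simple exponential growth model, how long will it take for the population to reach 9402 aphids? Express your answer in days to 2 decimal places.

Set N₀·e^(rt) = 9402: e^(0.26·t) = 9402/787 = 11.947.
0.26·t = ln(11.947) = 2.4804, so t = 2.4804/0.26 = 9.5402.

9.54 days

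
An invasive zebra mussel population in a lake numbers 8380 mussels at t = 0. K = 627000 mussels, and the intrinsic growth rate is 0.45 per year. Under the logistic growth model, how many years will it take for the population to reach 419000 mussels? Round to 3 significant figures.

11.1 years

A = (K − N₀)/N₀ = (627000 − 8380)/8380 = 73.821.
Solve 627000/(1 + 73.821·e^(−0.45t)) = 419000: 1 + 73.821·e^(−0.45t) = 1.4964, so e^(−0.45t) = 0.00672465.
−0.45·t = ln(0.00672465) = -5.002, so t = 5.002/0.45 = 11.116.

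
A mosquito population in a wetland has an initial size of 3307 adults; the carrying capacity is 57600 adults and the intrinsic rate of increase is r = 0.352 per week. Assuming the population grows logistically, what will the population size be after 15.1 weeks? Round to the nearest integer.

A = (K − N₀)/N₀ = (57600 − 3307)/3307 = 16.418.
N(t) = K/(1 + A·e^(−rt)) = 57600/(1 + 16.418×e^(−0.352×15.1)).
e^(−5.315) = 0.0049163; denominator = 1 + 16.418×0.0049163 = 1.0807.
N = 57600/1.0807 = 53298.1.

53298 adults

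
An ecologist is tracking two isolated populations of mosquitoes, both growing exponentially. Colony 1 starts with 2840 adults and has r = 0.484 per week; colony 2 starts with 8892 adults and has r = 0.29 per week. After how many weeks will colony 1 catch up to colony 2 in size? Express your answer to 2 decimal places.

5.88 weeks

Set 2840·e^(0.484t) = 8892·e^(0.29t).
e^((0.484 − 0.29)t) = 8892/2840 → e^(0.194·t) = 3.131.
0.194·t = ln(3.131) = 1.1413, so t = 1.1413/0.194 = 5.8832.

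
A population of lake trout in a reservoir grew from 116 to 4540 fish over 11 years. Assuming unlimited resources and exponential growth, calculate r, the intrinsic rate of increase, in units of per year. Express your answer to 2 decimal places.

From N(t) = N₀·e^(rt): e^(r·11) = 4540/116 = 39.138.
r·11 = ln(39.138) = 3.6671, so r = 3.6671/11 = 0.33337.

0.33 per year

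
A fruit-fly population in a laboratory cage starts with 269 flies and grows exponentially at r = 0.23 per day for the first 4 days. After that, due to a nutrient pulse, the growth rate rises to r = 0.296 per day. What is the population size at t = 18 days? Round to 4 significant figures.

42560 flies

Phase 1: N(4) = 269·e^(0.23×4) = 269·e^0.92 = 674.999.
Phase 2 runs for 18 − 4 = 14 days at r = 0.296.
N(18) = 674.999·e^(0.296×14) = 674.999·e^4.144 = 42561.8.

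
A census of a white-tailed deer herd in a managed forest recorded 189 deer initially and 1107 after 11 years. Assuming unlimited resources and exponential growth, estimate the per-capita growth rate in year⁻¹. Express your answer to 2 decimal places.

From N(t) = N₀·e^(rt): e^(r·11) = 1107/189 = 5.8571.
r·11 = ln(5.8571) = 1.7677, so r = 1.7677/11 = 0.1607.

0.16 per year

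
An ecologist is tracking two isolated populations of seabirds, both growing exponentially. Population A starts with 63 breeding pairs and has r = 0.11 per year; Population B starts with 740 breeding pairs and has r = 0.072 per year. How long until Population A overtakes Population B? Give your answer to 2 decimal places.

Set 63·e^(0.11t) = 740·e^(0.072t).
e^((0.11 − 0.072)t) = 740/63 → e^(0.038·t) = 11.746.
0.038·t = ln(11.746) = 2.4635, so t = 2.4635/0.038 = 64.829.

64.83 years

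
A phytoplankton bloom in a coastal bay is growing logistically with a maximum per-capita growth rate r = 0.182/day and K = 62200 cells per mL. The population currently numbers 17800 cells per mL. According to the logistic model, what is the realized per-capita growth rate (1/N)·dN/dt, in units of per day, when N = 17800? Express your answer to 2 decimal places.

0.13 per day

(1/N)·dN/dt = r(1 − N/K) = 0.182 × (1 − 17800/62200).
= 0.182 × 0.71383 = 0.12992.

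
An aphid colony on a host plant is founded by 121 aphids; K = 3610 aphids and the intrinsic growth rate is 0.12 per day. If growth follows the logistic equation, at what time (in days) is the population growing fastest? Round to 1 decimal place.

Logistic growth is fastest at N = K/2 = 1805.
A = (K − N₀)/N₀ = 28.835. Set K/(1 + A·e^(−rt)) = K/2 → A·e^(−rt) = 1.
e^(−0.12t) = 1/28.835 = 0.0346804, so t = ln(28.835)/0.12 = 3.3616/0.12 = 28.013.

28.0 days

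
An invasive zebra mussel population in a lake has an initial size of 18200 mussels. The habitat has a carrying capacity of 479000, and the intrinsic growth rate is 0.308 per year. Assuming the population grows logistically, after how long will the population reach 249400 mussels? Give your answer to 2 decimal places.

A = (K − N₀)/N₀ = (479000 − 18200)/18200 = 25.319.
Solve 479000/(1 + 25.319·e^(−0.308t)) = 249400: 1 + 25.319·e^(−0.308t) = 1.9206, so e^(−0.308t) = 0.0363609.
−0.308·t = ln(0.0363609) = -3.3143, so t = 3.3143/0.308 = 10.761.

10.76 years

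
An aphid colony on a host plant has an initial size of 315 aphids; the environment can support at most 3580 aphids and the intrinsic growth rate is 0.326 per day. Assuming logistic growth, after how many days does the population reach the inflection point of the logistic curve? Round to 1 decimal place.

7.2 days

Logistic growth is fastest at N = K/2 = 1790.
A = (K − N₀)/N₀ = 10.365. Set K/(1 + A·e^(−rt)) = K/2 → A·e^(−rt) = 1.
e^(−0.326t) = 1/10.365 = 0.0964778, so t = ln(10.365)/0.326 = 2.3384/0.326 = 7.1731.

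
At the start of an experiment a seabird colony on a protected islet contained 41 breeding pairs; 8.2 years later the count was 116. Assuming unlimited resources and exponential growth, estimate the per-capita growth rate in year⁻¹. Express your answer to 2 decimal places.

0.13 per year

From N(t) = N₀·e^(rt): e^(r·8.2) = 116/41 = 2.8293.
r·8.2 = ln(2.8293) = 1.04, so r = 1.04/8.2 = 0.12683.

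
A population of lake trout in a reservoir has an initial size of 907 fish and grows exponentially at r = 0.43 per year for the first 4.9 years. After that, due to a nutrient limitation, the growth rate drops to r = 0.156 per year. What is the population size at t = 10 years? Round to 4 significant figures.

Phase 1: N(4.9) = 907·e^(0.43×4.9) = 907·e^2.107 = 7458.75.
Phase 2 runs for 10 − 4.9 = 5.1 years at r = 0.156.
N(10) = 7458.75·e^(0.156×5.1) = 7458.75·e^0.7956 = 16526.9.

16530 fish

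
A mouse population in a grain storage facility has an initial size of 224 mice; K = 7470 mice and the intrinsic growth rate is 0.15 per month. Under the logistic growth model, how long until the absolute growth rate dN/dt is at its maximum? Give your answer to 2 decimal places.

23.18 months

Logistic growth is fastest at N = K/2 = 3735.
A = (K − N₀)/N₀ = 32.348. Set K/(1 + A·e^(−rt)) = K/2 → A·e^(−rt) = 1.
e^(−0.15t) = 1/32.348 = 0.0309136, so t = ln(32.348)/0.15 = 3.4766/0.15 = 23.177.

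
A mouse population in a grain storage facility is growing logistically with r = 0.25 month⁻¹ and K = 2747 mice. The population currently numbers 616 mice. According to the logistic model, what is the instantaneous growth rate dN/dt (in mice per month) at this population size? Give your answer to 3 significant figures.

119 mice per month

dN/dt = rN(1 − N/K) = 0.25 × 616 × (1 − 616/2747).
1 − 616/2747 = 0.77576; dN/dt = 0.25 × 616 × 0.77576 = 119.47.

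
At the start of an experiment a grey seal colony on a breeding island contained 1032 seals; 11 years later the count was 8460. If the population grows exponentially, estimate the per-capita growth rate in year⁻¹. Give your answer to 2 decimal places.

0.19 per year

From N(t) = N₀·e^(rt): e^(r·11) = 8460/1032 = 8.1977.
r·11 = ln(8.1977) = 2.1039, so r = 2.1039/11 = 0.19126.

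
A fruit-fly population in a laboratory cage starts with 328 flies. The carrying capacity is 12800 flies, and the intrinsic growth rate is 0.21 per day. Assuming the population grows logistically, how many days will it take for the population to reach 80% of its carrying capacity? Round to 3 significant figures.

A = (K − N₀)/N₀ = (12800 − 328)/328 = 38.024.
Solve 12800/(1 + 38.024·e^(−0.21t)) = 10240: 1 + 38.024·e^(−0.21t) = 1.25, so e^(−0.21t) = 0.00657473.
−0.21·t = ln(0.00657473) = -5.0245, so t = 5.0245/0.21 = 23.926.

23.9 days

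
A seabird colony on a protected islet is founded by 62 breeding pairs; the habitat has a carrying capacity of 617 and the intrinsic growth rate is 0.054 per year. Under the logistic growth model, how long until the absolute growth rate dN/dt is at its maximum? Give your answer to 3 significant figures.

Logistic growth is fastest at N = K/2 = 308.5.
A = (K − N₀)/N₀ = 8.9516. Set K/(1 + A·e^(−rt)) = K/2 → A·e^(−rt) = 1.
e^(−0.054t) = 1/8.9516 = 0.111712, so t = ln(8.9516)/0.054 = 2.1918/0.054 = 40.59.

40.6 years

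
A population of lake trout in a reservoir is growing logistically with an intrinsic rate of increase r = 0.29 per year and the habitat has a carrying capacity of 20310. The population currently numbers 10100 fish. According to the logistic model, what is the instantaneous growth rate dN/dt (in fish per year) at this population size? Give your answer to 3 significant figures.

dN/dt = rN(1 − N/K) = 0.29 × 10100 × (1 − 10100/20310).
1 − 10100/20310 = 0.50271; dN/dt = 0.29 × 10100 × 0.50271 = 1472.4.

1470 fish per year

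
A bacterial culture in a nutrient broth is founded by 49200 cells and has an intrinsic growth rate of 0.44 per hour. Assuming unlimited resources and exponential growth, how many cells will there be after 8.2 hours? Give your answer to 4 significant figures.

N(t) = N₀·e^(rt) = 49200 × e^(0.44×8.2) = 49200 × e^3.608.
e^3.608 ≈ 36.892, so N ≈ 49200 × 36.892 = 1.815096×10^6.

1815000 cells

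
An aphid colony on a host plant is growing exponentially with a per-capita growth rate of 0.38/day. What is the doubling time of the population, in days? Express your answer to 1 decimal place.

Doubling time t_d = ln(2)/r = 0.6931/0.38 = 1.8241.

1.8 days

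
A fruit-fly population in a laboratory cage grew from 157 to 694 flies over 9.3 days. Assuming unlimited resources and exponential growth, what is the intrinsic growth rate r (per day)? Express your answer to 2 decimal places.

0.16 per day

From N(t) = N₀·e^(rt): e^(r·9.3) = 694/157 = 4.4204.
r·9.3 = ln(4.4204) = 1.4862, so r = 1.4862/9.3 = 0.15981.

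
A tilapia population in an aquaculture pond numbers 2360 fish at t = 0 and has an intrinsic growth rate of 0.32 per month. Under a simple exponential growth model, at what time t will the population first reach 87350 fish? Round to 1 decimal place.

Set N₀·e^(rt) = 87350: e^(0.32·t) = 87350/2360 = 37.013.
0.32·t = ln(37.013) = 3.6113, so t = 3.6113/0.32 = 11.285.

11.3 months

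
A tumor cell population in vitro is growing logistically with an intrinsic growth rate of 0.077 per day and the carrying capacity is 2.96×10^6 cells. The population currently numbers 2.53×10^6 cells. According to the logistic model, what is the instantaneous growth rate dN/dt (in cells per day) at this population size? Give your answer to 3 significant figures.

dN/dt = rN(1 − N/K) = 0.077 × 2.53×10^6 × (1 − 2.53×10^6/2.96×10^6).
1 − 2.53×10^6/2.96×10^6 = 0.14527; dN/dt = 0.077 × 2.53×10^6 × 0.14527 = 28300.

28300 cells per day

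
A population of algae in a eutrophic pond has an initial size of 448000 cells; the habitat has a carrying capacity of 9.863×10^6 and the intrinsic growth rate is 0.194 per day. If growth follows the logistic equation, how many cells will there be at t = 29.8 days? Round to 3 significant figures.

9260000 cells

A = (K − N₀)/N₀ = (9.863×10^6 − 448000)/448000 = 21.016.
N(t) = K/(1 + A·e^(−rt)) = 9.863×10^6/(1 + 21.016×e^(−0.194×29.8)).
e^(−5.781) = 0.003085; denominator = 1 + 21.016×0.003085 = 1.0648.
N = 9.863×10^6/1.0648 = 9.262481×10^6.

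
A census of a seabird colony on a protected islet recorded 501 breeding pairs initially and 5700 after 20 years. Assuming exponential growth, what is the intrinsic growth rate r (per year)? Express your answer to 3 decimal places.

From N(t) = N₀·e^(rt): e^(r·20) = 5700/501 = 11.377.
r·20 = ln(11.377) = 2.4316, so r = 2.4316/20 = 0.12158.

0.122 per year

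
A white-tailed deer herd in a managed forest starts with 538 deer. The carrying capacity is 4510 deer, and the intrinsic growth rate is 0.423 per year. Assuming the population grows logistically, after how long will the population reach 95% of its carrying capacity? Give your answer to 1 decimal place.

A = (K − N₀)/N₀ = (4510 − 538)/538 = 7.3829.
Solve 4510/(1 + 7.3829·e^(−0.423t)) = 4284.5: 1 + 7.3829·e^(−0.423t) = 1.0526, so e^(−0.423t) = 0.00712885.
−0.423·t = ln(0.00712885) = -4.9436, so t = 4.9436/0.423 = 11.687.

11.7 years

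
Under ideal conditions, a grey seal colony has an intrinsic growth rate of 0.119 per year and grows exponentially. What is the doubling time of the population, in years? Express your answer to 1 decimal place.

Doubling time t_d = ln(2)/r = 0.6931/0.119 = 5.8248.

5.8 years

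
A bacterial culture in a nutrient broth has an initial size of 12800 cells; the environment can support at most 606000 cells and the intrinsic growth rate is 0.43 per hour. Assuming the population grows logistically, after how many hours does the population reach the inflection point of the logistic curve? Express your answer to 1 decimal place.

Logistic growth is fastest at N = K/2 = 303000.
A = (K − N₀)/N₀ = 46.344. Set K/(1 + A·e^(−rt)) = K/2 → A·e^(−rt) = 1.
e^(−0.43t) = 1/46.344 = 0.0215779, so t = ln(46.344)/0.43 = 3.8361/0.43 = 8.9211.

8.9 hours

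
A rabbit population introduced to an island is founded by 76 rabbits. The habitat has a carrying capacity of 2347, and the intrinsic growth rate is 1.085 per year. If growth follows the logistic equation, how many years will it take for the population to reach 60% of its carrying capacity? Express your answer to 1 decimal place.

3.5 years

A = (K − N₀)/N₀ = (2347 − 76)/76 = 29.882.
Solve 2347/(1 + 29.882·e^(−1.085t)) = 1408.2: 1 + 29.882·e^(−1.085t) = 1.6667, so e^(−1.085t) = 0.0223103.
−1.085·t = ln(0.0223103) = -3.8027, so t = 3.8027/1.085 = 3.5048.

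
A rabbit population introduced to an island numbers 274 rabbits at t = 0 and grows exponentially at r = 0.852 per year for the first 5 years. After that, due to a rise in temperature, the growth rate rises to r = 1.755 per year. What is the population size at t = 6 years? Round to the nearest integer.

112210 rabbits

Phase 1: N(5) = 274·e^(0.852×5) = 274·e^4.26 = 19401.9.
Phase 2 runs for 6 − 5 = 1 years at r = 1.755.
N(6) = 19401.9·e^(1.755×1) = 19401.9·e^1.755 = 112210.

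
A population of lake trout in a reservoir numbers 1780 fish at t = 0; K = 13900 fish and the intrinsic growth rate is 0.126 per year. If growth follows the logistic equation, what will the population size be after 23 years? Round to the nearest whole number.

10106 fish

A = (K − N₀)/N₀ = (13900 − 1780)/1780 = 6.809.
N(t) = K/(1 + A·e^(−rt)) = 13900/(1 + 6.809×e^(−0.126×23)).
e^(−2.898) = 0.055133; denominator = 1 + 6.809×0.055133 = 1.3754.
N = 13900/1.3754 = 10106.1.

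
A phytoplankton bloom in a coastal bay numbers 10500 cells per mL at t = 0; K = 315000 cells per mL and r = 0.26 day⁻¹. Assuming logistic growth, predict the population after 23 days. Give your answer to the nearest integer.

293478 cells per mL

A = (K − N₀)/N₀ = (315000 − 10500)/10500 = 29.
N(t) = K/(1 + A·e^(−rt)) = 315000/(1 + 29×e^(−0.26×23)).
e^(−5.98) = 0.0025288; denominator = 1 + 29×0.0025288 = 1.0733.
N = 315000/1.0733 = 293478.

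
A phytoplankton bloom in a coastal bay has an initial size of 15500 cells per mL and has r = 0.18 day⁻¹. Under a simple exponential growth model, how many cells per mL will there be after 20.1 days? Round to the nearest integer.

577576 cells per mL

N(t) = N₀·e^(rt) = 15500 × e^(0.18×20.1) = 15500 × e^3.618.
e^3.618 ≈ 37.263, so N ≈ 15500 × 37.263 = 577576.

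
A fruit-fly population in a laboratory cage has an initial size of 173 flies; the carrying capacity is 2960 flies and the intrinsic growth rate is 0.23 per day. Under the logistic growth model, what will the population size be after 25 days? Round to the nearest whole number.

A = (K − N₀)/N₀ = (2960 − 173)/173 = 16.11.
N(t) = K/(1 + A·e^(−rt)) = 2960/(1 + 16.11×e^(−0.23×25)).
e^(−5.75) = 0.0031828; denominator = 1 + 16.11×0.0031828 = 1.0513.
N = 2960/1.0513 = 2815.63.

2816 flies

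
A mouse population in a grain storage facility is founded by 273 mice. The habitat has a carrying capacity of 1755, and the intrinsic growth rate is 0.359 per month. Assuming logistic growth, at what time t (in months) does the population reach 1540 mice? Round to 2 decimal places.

10.20 months

A = (K − N₀)/N₀ = (1755 − 273)/273 = 5.4286.
Solve 1755/(1 + 5.4286·e^(−0.359t)) = 1540: 1 + 5.4286·e^(−0.359t) = 1.1396, so e^(−0.359t) = 0.0257177.
−0.359·t = ln(0.0257177) = -3.6606, so t = 3.6606/0.359 = 10.197.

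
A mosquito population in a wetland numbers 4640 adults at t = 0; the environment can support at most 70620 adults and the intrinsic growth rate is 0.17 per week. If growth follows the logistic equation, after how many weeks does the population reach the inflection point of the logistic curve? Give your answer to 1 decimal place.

Logistic growth is fastest at N = K/2 = 35310.
A = (K − N₀)/N₀ = 14.22. Set K/(1 + A·e^(−rt)) = K/2 → A·e^(−rt) = 1.
e^(−0.17t) = 1/14.22 = 0.0703243, so t = ln(14.22)/0.17 = 2.6546/0.17 = 15.616.

15.6 weeks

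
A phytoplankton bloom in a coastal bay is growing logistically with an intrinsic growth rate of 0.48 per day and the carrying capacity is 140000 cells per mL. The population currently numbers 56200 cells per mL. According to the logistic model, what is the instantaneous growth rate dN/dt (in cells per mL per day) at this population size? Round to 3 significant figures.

dN/dt = rN(1 − N/K) = 0.48 × 56200 × (1 − 56200/140000).
1 − 56200/140000 = 0.59857; dN/dt = 0.48 × 56200 × 0.59857 = 16147.

16100 cells per mL per day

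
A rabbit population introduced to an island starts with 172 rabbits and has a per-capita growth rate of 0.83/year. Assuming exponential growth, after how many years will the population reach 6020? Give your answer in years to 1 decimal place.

4.3 years

Set N₀·e^(rt) = 6020: e^(0.83·t) = 6020/172 = 35.
0.83·t = ln(35) = 3.5553, so t = 3.5553/0.83 = 4.2836.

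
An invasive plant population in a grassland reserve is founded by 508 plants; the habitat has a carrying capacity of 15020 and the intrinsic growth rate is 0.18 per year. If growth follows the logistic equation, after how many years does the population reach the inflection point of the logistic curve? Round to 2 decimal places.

Logistic growth is fastest at N = K/2 = 7510.
A = (K − N₀)/N₀ = 28.567. Set K/(1 + A·e^(−rt)) = K/2 → A·e^(−rt) = 1.
e^(−0.18t) = 1/28.567 = 0.0350055, so t = ln(28.567)/0.18 = 3.3522/0.18 = 18.624.

18.62 years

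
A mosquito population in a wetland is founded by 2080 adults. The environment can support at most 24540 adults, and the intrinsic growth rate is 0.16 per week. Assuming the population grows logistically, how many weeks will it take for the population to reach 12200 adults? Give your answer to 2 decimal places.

14.80 weeks

A = (K − N₀)/N₀ = (24540 − 2080)/2080 = 10.798.
Solve 24540/(1 + 10.798·e^(−0.16t)) = 12200: 1 + 10.798·e^(−0.16t) = 2.0115, so e^(−0.16t) = 0.0936718.
−0.16·t = ln(0.0936718) = -2.368, so t = 2.368/0.16 = 14.8.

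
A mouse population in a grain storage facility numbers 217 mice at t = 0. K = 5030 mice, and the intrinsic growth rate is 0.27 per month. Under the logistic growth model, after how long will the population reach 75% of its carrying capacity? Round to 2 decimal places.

A = (K − N₀)/N₀ = (5030 − 217)/217 = 22.18.
Solve 5030/(1 + 22.18·e^(−0.27t)) = 3772.5: 1 + 22.18·e^(−0.27t) = 1.3333, so e^(−0.27t) = 0.0150287.
−0.27·t = ln(0.0150287) = -4.1978, so t = 4.1978/0.27 = 15.547.

15.55 months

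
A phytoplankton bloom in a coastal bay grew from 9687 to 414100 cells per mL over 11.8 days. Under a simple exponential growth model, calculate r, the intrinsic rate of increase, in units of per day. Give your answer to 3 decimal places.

From N(t) = N₀·e^(rt): e^(r·11.8) = 414100/9687 = 42.748.
r·11.8 = ln(42.748) = 3.7553, so r = 3.7553/11.8 = 0.31825.

0.318 per day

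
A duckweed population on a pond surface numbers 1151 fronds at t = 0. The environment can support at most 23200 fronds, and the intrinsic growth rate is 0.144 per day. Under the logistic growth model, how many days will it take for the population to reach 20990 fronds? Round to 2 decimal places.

36.14 days

A = (K − N₀)/N₀ = (23200 − 1151)/1151 = 19.156.
Solve 23200/(1 + 19.156·e^(−0.144t)) = 20990: 1 + 19.156·e^(−0.144t) = 1.1053, so e^(−0.144t) = 0.00549625.
−0.144·t = ln(0.00549625) = -5.2037, so t = 5.2037/0.144 = 36.137.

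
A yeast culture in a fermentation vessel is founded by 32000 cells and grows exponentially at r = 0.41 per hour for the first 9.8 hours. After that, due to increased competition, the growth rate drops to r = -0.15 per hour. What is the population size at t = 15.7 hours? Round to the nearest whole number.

734167 cells

Phase 1: N(9.8) = 32000·e^(0.41×9.8) = 32000·e^4.018 = 1.778874×10^6.
Phase 2 runs for 15.7 − 9.8 = 5.9 hours at r = -0.15.
N(15.7) = 1.778874×10^6·e^(-0.15×5.9) = 1.778874×10^6·e^-0.885 = 734167.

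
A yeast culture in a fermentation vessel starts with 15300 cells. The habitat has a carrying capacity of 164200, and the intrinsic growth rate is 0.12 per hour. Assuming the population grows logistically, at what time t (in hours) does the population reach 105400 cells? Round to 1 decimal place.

23.8 hours

A = (K − N₀)/N₀ = (164200 − 15300)/15300 = 9.732.
Solve 164200/(1 + 9.732·e^(−0.12t)) = 105400: 1 + 9.732·e^(−0.12t) = 1.5579, so e^(−0.12t) = 0.0573236.
−0.12·t = ln(0.0573236) = -2.859, so t = 2.859/0.12 = 23.825.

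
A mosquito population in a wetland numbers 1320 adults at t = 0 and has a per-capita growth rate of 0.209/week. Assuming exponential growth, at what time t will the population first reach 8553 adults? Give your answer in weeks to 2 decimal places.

Set N₀·e^(rt) = 8553: e^(0.209·t) = 8553/1320 = 6.4795.
0.209·t = ln(6.4795) = 1.8687, so t = 1.8687/0.209 = 8.9409.

8.94 weeks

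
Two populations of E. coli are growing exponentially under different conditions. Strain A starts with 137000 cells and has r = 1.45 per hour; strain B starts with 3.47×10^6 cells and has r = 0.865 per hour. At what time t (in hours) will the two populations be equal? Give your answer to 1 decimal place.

5.5 hours

Set 137000·e^(1.45t) = 3.47×10^6·e^(0.865t).
e^((1.45 − 0.865)t) = 3.47×10^6/137000 → e^(0.585·t) = 25.328.
0.585·t = ln(25.328) = 3.2319, so t = 3.2319/0.585 = 5.5247.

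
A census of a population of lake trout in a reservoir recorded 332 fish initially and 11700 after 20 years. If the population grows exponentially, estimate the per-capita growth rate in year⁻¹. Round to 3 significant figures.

0.178 per year

From N(t) = N₀·e^(rt): e^(r·20) = 11700/332 = 35.241.
r·20 = ln(35.241) = 3.5622, so r = 3.5622/20 = 0.17811.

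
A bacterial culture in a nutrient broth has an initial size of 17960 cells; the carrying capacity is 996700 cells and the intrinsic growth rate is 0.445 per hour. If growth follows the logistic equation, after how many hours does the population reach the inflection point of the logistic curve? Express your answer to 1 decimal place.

Logistic growth is fastest at N = K/2 = 498350.
A = (K − N₀)/N₀ = 54.496. Set K/(1 + A·e^(−rt)) = K/2 → A·e^(−rt) = 1.
e^(−0.445t) = 1/54.496 = 0.0183501, so t = ln(54.496)/0.445 = 3.9981/0.445 = 8.9845.

9.0 hours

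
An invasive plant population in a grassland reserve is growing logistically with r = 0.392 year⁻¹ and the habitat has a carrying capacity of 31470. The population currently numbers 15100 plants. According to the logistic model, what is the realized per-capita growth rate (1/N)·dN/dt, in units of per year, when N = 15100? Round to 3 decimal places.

0.204 per year

(1/N)·dN/dt = r(1 − N/K) = 0.392 × (1 − 15100/31470).
= 0.392 × 0.52018 = 0.20391.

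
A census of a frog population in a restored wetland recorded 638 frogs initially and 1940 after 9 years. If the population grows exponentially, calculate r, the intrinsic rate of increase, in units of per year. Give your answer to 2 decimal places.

From N(t) = N₀·e^(rt): e^(r·9) = 1940/638 = 3.0408.
r·9 = ln(3.0408) = 1.1121, so r = 1.1121/9 = 0.12357.

0.12 per year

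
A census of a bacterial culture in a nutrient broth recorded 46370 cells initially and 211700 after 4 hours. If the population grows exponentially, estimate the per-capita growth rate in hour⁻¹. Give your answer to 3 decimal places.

From N(t) = N₀·e^(rt): e^(r·4) = 211700/46370 = 4.5655.
r·4 = ln(4.5655) = 1.5185, so r = 1.5185/4 = 0.37963.

0.380 per hour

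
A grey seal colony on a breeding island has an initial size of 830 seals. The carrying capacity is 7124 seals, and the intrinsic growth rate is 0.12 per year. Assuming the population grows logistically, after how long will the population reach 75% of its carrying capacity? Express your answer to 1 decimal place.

A = (K − N₀)/N₀ = (7124 − 830)/830 = 7.5831.
Solve 7124/(1 + 7.5831·e^(−0.12t)) = 5343: 1 + 7.5831·e^(−0.12t) = 1.3333, so e^(−0.12t) = 0.0439572.
−0.12·t = ln(0.0439572) = -3.1245, so t = 3.1245/0.12 = 26.038.

26.0 years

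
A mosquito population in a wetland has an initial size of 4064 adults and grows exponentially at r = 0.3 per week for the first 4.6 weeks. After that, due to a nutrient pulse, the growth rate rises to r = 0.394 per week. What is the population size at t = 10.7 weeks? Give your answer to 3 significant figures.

179000 adults

Phase 1: N(4.6) = 4064·e^(0.3×4.6) = 4064·e^1.38 = 16154.
Phase 2 runs for 10.7 − 4.6 = 6.1 weeks at r = 0.394.
N(10.7) = 16154·e^(0.394×6.1) = 16154·e^2.403 = 178675.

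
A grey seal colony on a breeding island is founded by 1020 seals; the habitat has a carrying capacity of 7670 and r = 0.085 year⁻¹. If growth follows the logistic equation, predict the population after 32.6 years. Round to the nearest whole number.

A = (K − N₀)/N₀ = (7670 − 1020)/1020 = 6.5196.
N(t) = K/(1 + A·e^(−rt)) = 7670/(1 + 6.5196×e^(−0.085×32.6)).
e^(−2.771) = 0.062599; denominator = 1 + 6.5196×0.062599 = 1.4081.
N = 7670/1.4081 = 5446.97.

5447 seals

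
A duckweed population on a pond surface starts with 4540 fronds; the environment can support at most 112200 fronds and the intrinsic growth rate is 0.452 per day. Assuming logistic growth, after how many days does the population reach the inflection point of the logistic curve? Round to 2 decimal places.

Logistic growth is fastest at N = K/2 = 56100.
A = (K − N₀)/N₀ = 23.714. Set K/(1 + A·e^(−rt)) = K/2 → A·e^(−rt) = 1.
e^(−0.452t) = 1/23.714 = 0.0421698, so t = ln(23.714)/0.452 = 3.1661/0.452 = 7.0045.

7.00 days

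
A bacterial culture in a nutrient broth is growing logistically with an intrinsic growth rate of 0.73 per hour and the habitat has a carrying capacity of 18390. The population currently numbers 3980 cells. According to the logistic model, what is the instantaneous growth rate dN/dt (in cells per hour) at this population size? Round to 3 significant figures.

2280 cells per hour

dN/dt = rN(1 − N/K) = 0.73 × 3980 × (1 − 3980/18390).
1 − 3980/18390 = 0.78358; dN/dt = 0.73 × 3980 × 0.78358 = 2276.6.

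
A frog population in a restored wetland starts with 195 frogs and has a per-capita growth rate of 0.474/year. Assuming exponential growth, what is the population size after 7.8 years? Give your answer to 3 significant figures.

N(t) = N₀·e^(rt) = 195 × e^(0.474×7.8) = 195 × e^3.697.
e^3.697 ≈ 40.334, so N ≈ 195 × 40.334 = 7865.17.

7870 frogs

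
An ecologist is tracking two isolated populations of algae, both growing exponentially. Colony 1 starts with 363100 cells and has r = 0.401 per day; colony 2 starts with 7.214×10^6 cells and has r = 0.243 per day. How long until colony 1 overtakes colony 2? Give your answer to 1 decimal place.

18.9 days

Set 363100·e^(0.401t) = 7.214×10^6·e^(0.243t).
e^((0.401 − 0.243)t) = 7.214×10^6/363100 → e^(0.158·t) = 19.868.
0.158·t = ln(19.868) = 2.9891, so t = 2.9891/0.158 = 18.918.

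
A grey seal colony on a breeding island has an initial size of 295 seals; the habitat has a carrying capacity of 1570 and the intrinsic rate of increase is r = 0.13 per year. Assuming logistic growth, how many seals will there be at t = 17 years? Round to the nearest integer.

A = (K − N₀)/N₀ = (1570 − 295)/295 = 4.322.
N(t) = K/(1 + A·e^(−rt)) = 1570/(1 + 4.322×e^(−0.13×17)).
e^(−2.21) = 0.1097; denominator = 1 + 4.322×0.1097 = 1.4741.
N = 1570/1.4741 = 1065.04.

1065 seals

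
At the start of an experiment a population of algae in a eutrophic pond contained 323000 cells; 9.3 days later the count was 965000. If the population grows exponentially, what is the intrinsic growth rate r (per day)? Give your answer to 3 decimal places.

From N(t) = N₀·e^(rt): e^(r·9.3) = 965000/323000 = 2.9876.
r·9.3 = ln(2.9876) = 1.0945, so r = 1.0945/9.3 = 0.11769.

0.118 per day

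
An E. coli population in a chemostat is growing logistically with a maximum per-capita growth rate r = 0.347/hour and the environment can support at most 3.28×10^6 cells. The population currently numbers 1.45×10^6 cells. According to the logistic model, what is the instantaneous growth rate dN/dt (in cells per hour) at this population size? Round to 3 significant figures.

dN/dt = rN(1 − N/K) = 0.347 × 1.45×10^6 × (1 − 1.45×10^6/3.28×10^6).
1 − 1.45×10^6/3.28×10^6 = 0.55793; dN/dt = 0.347 × 1.45×10^6 × 0.55793 = 2.80721×10^5.

281000 cells per hour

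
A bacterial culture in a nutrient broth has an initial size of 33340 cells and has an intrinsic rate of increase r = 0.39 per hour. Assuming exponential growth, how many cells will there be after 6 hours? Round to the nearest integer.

346110 cells

N(t) = N₀·e^(rt) = 33340 × e^(0.39×6) = 33340 × e^2.34.
e^2.34 ≈ 10.381, so N ≈ 33340 × 10.381 = 346110.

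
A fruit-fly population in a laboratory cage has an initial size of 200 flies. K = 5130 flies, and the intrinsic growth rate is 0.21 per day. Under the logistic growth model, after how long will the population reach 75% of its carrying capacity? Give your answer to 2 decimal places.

20.49 days

A = (K − N₀)/N₀ = (5130 − 200)/200 = 24.65.
Solve 5130/(1 + 24.65·e^(−0.21t)) = 3847.5: 1 + 24.65·e^(−0.21t) = 1.3333, so e^(−0.21t) = 0.0135227.
−0.21·t = ln(0.0135227) = -4.3034, so t = 4.3034/0.21 = 20.492.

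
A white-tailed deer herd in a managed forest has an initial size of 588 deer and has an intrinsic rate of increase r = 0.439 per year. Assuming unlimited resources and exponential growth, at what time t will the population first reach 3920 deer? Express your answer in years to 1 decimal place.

Set N₀·e^(rt) = 3920: e^(0.439·t) = 3920/588 = 6.6667.
0.439·t = ln(6.6667) = 1.8971, so t = 1.8971/0.439 = 4.3215.

4.3 years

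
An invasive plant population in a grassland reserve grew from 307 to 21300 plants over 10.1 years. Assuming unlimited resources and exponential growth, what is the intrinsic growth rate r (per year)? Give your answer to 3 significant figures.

0.420 per year

From N(t) = N₀·e^(rt): e^(r·10.1) = 21300/307 = 69.381.
r·10.1 = ln(69.381) = 4.2396, so r = 4.2396/10.1 = 0.41976.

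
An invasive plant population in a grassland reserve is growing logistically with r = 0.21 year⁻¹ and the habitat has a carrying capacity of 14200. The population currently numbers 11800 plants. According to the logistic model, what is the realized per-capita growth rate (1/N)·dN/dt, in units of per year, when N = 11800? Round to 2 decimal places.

0.04 per year

(1/N)·dN/dt = r(1 − N/K) = 0.21 × (1 − 11800/14200).
= 0.21 × 0.16901 = 0.035493.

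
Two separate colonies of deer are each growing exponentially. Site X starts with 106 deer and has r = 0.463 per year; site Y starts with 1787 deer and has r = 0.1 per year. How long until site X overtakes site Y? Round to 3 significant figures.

7.78 years

Set 106·e^(0.463t) = 1787·e^(0.1t).
e^((0.463 − 0.1)t) = 1787/106 → e^(0.363·t) = 16.858.
0.363·t = ln(16.858) = 2.8249, so t = 2.8249/0.363 = 7.782.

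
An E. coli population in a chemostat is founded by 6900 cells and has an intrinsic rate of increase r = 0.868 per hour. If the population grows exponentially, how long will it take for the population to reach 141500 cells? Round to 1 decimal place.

Set N₀·e^(rt) = 141500: e^(0.868·t) = 141500/6900 = 20.507.
0.868·t = ln(20.507) = 3.0208, so t = 3.0208/0.868 = 3.4802.

3.5 hours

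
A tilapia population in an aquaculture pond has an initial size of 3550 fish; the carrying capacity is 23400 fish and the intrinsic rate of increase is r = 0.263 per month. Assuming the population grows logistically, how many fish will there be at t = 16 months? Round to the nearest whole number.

21603 fish

A = (K − N₀)/N₀ = (23400 − 3550)/3550 = 5.5915.
N(t) = K/(1 + A·e^(−rt)) = 23400/(1 + 5.5915×e^(−0.263×16)).
e^(−4.208) = 0.014876; denominator = 1 + 5.5915×0.014876 = 1.0832.
N = 23400/1.0832 = 21603.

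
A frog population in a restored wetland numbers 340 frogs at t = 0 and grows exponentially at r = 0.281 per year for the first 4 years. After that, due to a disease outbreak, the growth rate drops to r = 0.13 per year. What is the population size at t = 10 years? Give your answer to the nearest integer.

Phase 1: N(4) = 340·e^(0.281×4) = 340·e^1.124 = 1046.23.
Phase 2 runs for 10 − 4 = 6 years at r = 0.13.
N(10) = 1046.23·e^(0.13×6) = 1046.23·e^0.78 = 2282.32.

2282 frogs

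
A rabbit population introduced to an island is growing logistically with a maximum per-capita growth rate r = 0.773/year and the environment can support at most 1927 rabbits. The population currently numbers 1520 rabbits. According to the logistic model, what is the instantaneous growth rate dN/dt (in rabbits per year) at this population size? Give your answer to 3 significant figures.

dN/dt = rN(1 − N/K) = 0.773 × 1520 × (1 − 1520/1927).
1 − 1520/1927 = 0.21121; dN/dt = 0.773 × 1520 × 0.21121 = 248.16.

248 rabbits per year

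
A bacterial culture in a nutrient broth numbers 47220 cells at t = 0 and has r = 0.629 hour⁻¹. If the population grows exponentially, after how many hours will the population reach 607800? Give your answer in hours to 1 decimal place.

4.1 hours

Set N₀·e^(rt) = 607800: e^(0.629·t) = 607800/47220 = 12.872.
0.629·t = ln(12.872) = 2.555, so t = 2.555/0.629 = 4.062.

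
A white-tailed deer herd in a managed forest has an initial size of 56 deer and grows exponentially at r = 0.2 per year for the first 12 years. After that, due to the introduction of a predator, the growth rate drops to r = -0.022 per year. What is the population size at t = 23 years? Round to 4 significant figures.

484.6 deer

Phase 1: N(12) = 56·e^(0.2×12) = 56·e^2.4 = 617.298.
Phase 2 runs for 23 − 12 = 11 years at r = -0.022.
N(23) = 617.298·e^(-0.022×11) = 617.298·e^-0.242 = 484.614.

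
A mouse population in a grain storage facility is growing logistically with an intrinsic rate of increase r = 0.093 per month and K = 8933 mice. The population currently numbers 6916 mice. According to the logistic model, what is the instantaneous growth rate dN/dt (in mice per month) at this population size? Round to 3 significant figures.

dN/dt = rN(1 − N/K) = 0.093 × 6916 × (1 − 6916/8933).
1 − 6916/8933 = 0.22579; dN/dt = 0.093 × 6916 × 0.22579 = 145.23.

145 mice per month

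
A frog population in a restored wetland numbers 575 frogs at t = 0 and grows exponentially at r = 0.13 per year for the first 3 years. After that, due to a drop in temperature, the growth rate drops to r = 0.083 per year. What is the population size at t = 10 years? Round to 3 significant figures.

Phase 1: N(3) = 575·e^(0.13×3) = 575·e^0.39 = 849.264.
Phase 2 runs for 10 − 3 = 7 years at r = 0.083.
N(10) = 849.264·e^(0.083×7) = 849.264·e^0.581 = 1518.34.

1520 frogs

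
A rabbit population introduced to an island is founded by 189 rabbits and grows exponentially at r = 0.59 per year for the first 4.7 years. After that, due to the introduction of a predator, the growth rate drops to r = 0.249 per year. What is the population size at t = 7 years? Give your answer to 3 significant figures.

5360 rabbits

Phase 1: N(4.7) = 189·e^(0.59×4.7) = 189·e^2.773 = 3025.24.
Phase 2 runs for 7 − 4.7 = 2.3 years at r = 0.249.
N(7) = 3025.24·e^(0.249×2.3) = 3025.24·e^0.5727 = 5363.9.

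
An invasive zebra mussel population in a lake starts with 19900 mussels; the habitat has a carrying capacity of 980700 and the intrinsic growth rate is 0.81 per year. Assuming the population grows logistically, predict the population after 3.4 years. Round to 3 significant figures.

A = (K − N₀)/N₀ = (980700 − 19900)/19900 = 48.281.
N(t) = K/(1 + A·e^(−rt)) = 980700/(1 + 48.281×e^(−0.81×3.4)).
e^(−2.754) = 0.063673; denominator = 1 + 48.281×0.063673 = 4.0742.
N = 980700/4.0742 = 240709.

241000 mussels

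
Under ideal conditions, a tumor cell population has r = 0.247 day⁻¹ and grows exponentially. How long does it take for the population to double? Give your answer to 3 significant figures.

Doubling time t_d = ln(2)/r = 0.6931/0.247 = 2.8063.

2.81 days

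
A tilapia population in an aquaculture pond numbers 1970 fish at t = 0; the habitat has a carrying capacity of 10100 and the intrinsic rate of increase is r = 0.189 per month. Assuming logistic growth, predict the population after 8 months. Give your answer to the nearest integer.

A = (K − N₀)/N₀ = (10100 − 1970)/1970 = 4.1269.
N(t) = K/(1 + A·e^(−rt)) = 10100/(1 + 4.1269×e^(−0.189×8)).
e^(−1.512) = 0.22047; denominator = 1 + 4.1269×0.22047 = 1.9099.
N = 10100/1.9099 = 5288.37.

5288 fish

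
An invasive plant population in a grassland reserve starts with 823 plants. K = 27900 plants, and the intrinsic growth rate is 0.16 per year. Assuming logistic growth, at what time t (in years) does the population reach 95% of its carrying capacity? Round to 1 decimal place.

40.2 years

A = (K − N₀)/N₀ = (27900 − 823)/823 = 32.9.
Solve 27900/(1 + 32.9·e^(−0.16t)) = 26505: 1 + 32.9·e^(−0.16t) = 1.0526, so e^(−0.16t) = 0.00159973.
−0.16·t = ln(0.00159973) = -6.4379, so t = 6.4379/0.16 = 40.237.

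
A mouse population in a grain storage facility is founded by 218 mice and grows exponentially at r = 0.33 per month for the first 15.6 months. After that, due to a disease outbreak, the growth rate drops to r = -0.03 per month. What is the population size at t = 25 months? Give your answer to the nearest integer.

Phase 1: N(15.6) = 218·e^(0.33×15.6) = 218·e^5.148 = 37515.
Phase 2 runs for 25 − 15.6 = 9.4 months at r = -0.03.
N(25) = 37515·e^(-0.03×9.4) = 37515·e^-0.282 = 28296.5.

28297 mice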